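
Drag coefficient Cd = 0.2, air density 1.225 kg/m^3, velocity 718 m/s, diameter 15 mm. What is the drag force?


A = pi*(d/2)^2 = pi*(15/2000)^2 = 1.76715e-04 m^2
Fd = 0.5*Cd*rho*A*v^2 = 0.5*0.2*1.225*1.76715e-04*718^2 = 11.16 N

11.16 N


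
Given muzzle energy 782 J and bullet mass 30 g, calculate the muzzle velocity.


v = sqrt(2*E/m) = sqrt(2*782/0.03) = 228.3 m/s

228.3 m/s


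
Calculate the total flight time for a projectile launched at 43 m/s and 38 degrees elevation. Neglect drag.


T = 2*v0*sin(theta)/g = 2*43*sin(38°)/9.81 = 5.397 s

5.397 s


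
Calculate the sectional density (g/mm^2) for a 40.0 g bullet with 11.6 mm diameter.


SD = m/d^2 = 40.0/11.6^2 = 0.2973 g/mm^2

0.2973 g/mm^2


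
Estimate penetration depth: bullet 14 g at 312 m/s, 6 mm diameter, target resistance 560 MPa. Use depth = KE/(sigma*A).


A = pi*(d/2)^2 = pi*(6/2)^2 = 28.2743 mm^2
E = 0.5*m*v^2 = 0.5*0.014*312^2 = 681.408 J
depth = E/(sigma*A) = 681.408 J / (560 MPa * 28.2743 mm^2) = 681.408/(560 * 28.2743) m = 0.0430355 m ≈ 43.04 mm

43.04 mm


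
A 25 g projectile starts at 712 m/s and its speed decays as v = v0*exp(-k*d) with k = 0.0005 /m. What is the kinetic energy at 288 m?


v = v0*exp(-k*d) = 712*exp(-0.0005*288) = 616.512 m/s
E = 0.5*m*v^2 = 0.5*0.025*616.512^2 = 4751 J

4751 J


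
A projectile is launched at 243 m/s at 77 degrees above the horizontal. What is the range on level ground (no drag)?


R = v0^2 * sin(2*theta) / g = 243^2 * sin(2*77°) / 9.81 = 2639 m

2639 m


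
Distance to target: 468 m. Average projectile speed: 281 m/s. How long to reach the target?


t = d/v = 468/281 = 1.665 s

1.665 s


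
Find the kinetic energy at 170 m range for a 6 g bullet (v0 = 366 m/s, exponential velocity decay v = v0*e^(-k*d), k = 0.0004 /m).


v = v0*exp(-k*d) = 366*exp(-0.0004*170) = 341.939 m/s
E = 0.5*m*v^2 = 0.5*0.006*341.939^2 = 350.8 J

350.8 J


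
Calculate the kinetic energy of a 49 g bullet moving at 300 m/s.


E = 0.5*m*v^2 = 0.5*0.049*300^2 = 2205 J

2205 J


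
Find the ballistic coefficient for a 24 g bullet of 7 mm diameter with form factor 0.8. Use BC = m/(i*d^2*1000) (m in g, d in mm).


BC = m/(i*d^2*1000) = 24/(0.8 * 7^2 * 1000) = 0.0006122

0.0006122


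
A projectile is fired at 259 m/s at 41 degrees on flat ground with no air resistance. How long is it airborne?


T = 2*v0*sin(theta)/g = 2*259*sin(41°)/9.81 = 34.64 s

34.64 s


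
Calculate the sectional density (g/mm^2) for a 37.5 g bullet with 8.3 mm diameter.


SD = m/d^2 = 37.5/8.3^2 = 0.5443 g/mm^2

0.5443 g/mm^2


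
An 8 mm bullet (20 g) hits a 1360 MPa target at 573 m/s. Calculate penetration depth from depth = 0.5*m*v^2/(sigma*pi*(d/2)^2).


A = pi*(d/2)^2 = pi*(8/2)^2 = 50.2655 mm^2
E = 0.5*m*v^2 = 0.5*0.02*573^2 = 3283.29 J
depth = E/(sigma*A) = 3283.29 J / (1360 MPa * 50.2655 mm^2) = 3283.29/(1360 * 50.2655) m = 0.0480287 m ≈ 48.03 mm

48.03 mm


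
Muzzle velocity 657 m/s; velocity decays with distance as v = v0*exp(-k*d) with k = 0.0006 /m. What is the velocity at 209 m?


v = v0*exp(-k*d) = 657*exp(-0.0006*209) = 579.6 m/s

579.6 m/s


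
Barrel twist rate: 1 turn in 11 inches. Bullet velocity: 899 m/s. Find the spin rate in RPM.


twist_m = 11*0.0254 = 0.2794 m
spin = v/twist = 899/0.2794 = 3217.609 rev/s
RPM = spin*60 = 3217.609*60 ≈ 193057 RPM

193057 RPM


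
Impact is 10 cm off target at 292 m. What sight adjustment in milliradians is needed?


1 mrad subtends 1 cm per 10 m of range, so adj = error_cm / (dist_m / 10) = 10 / (292/10) = 0.3425 mrad

0.3425 mrad


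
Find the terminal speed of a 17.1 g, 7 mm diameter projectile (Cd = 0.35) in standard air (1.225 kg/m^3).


A = pi*(d/2)^2 = pi*(7/2000)^2 = 3.84845e-05 m^2
vt = sqrt(2mg/(Cd*rho*A)) = sqrt(2*0.0171*9.81/(0.35 * 1.225 * 3.84845e-05)) = 142.6 m/s

142.6 m/s


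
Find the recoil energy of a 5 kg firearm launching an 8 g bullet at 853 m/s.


v_r = m_p*v_p/m_gun = 0.008*853/5 = 1.3648 m/s, E_r = 0.5*m_gun*v_r^2 = 0.5*5*1.3648^2 = 4.657 J

4.657 J


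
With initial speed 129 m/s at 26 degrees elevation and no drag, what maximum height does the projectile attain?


H = (v0*sin(theta))^2 / (2g) = (129*sin(26°))^2 / (2*9.81) = 163 m

163 m


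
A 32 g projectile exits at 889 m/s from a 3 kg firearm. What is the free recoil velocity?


v_recoil = m_p * v_p / m_gun = 0.032 * 889 / 3 = 9.483 m/s

9.483 m/s


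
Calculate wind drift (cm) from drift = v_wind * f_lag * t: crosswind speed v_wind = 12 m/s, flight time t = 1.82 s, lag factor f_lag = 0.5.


drift = v_wind * lag * t = 12 * 0.5 * 1.82 = 10.92 m ≈ 1092 cm

1092 cm


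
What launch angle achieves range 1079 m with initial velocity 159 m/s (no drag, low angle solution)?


sin(2*theta) = R*g/v0^2 = 1079*9.81/159^2 = 0.418693, theta = arcsin(0.418693)/2 = 12.38°

12.38 degrees


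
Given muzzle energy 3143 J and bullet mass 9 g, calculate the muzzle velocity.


v = sqrt(2*E/m) = sqrt(2*3143/0.009) = 835.7 m/s

835.7 m/s


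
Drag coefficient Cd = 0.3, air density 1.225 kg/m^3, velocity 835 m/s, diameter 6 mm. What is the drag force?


A = pi*(d/2)^2 = pi*(6/2000)^2 = 2.82743e-05 m^2
Fd = 0.5*Cd*rho*A*v^2 = 0.5*0.3*1.225*2.82743e-05*835^2 = 3.622 N

3.622 N


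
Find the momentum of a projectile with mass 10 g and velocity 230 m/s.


p = m*v = 0.01*230 = 2.3 kg·m/s

2.3 kg·m/s


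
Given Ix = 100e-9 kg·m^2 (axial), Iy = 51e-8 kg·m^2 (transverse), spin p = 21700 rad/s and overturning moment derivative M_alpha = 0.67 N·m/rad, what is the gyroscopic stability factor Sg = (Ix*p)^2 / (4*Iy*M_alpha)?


Sg = Ix^2 * p^2 / (4 * Iy * M_alpha) = (100e-9)^2 * 21700^2 / (4 * 51e-8 * 0.67) = 3.445

3.445


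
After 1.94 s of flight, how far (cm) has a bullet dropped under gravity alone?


drop = 0.5*g*t^2 = 0.5*9.81*1.94^2 = 18.4605 m ≈ 1846 cm

1846 cm


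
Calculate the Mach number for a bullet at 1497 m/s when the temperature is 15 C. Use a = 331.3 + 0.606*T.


a = 331.3 + 0.606*(15) = 340.39 m/s
M = v/a = 1497/340.39 = 4.398

4.398


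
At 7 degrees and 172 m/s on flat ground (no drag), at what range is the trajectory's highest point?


R = v0^2*sin(2*theta)/g = 172^2*sin(2*7°)/9.81 = 729.563 m
apex_dist = R/2 = 729.563/2 = 364.8 m

364.8 m


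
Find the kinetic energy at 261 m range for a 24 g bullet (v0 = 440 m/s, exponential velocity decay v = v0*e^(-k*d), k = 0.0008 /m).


v = v0*exp(-k*d) = 440*exp(-0.0008*261) = 357.085 m/s
E = 0.5*m*v^2 = 0.5*0.024*357.085^2 = 1530 J

1530 J


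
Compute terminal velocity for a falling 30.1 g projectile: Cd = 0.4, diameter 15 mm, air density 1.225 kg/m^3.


A = pi*(d/2)^2 = pi*(15/2000)^2 = 1.76715e-04 m^2
vt = sqrt(2mg/(Cd*rho*A)) = sqrt(2*0.0301*9.81/(0.4 * 1.225 * 1.76715e-04)) = 82.58 m/s

82.58 m/s


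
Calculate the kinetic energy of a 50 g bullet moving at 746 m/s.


E = 0.5*m*v^2 = 0.5*0.05*746^2 = 13913 J

13913 J


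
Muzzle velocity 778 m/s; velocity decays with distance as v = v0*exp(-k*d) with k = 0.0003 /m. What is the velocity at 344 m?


v = v0*exp(-k*d) = 778*exp(-0.0003*344) = 701.7 m/s

701.7 m/s


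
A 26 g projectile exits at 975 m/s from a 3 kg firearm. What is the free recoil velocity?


v_recoil = m_p * v_p / m_gun = 0.026 * 975 / 3 = 8.45 m/s

8.45 m/s


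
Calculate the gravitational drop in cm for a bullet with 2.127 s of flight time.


drop = 0.5*g*t^2 = 0.5*9.81*2.127^2 = 22.1909 m ≈ 2219 cm

2219 cm


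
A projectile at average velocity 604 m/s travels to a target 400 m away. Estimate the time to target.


t = d/v = 400/604 = 0.6623 s

0.6623 s


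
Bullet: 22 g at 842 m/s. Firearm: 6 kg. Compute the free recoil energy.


v_r = m_p*v_p/m_gun = 0.022*842/6 = 3.08733 m/s, E_r = 0.5*m_gun*v_r^2 = 0.5*6*3.08733^2 = 28.59 J

28.59 J


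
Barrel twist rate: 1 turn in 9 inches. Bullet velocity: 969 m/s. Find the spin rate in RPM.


twist_m = 9*0.0254 = 0.2286 m
spin = v/twist = 969/0.2286 = 4238.845 rev/s
RPM = spin*60 = 4238.845*60 ≈ 254331 RPM

254331 RPM


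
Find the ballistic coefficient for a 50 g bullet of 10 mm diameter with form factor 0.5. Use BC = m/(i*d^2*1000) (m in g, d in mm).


BC = m/(i*d^2*1000) = 50/(0.5 * 10^2 * 1000) = 0.001

0.001


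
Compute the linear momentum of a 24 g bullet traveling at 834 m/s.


p = m*v = 0.024*834 = 20.02 kg·m/s

20.02 kg·m/s


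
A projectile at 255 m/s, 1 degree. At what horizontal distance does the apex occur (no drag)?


R = v0^2*sin(2*theta)/g = 255^2*sin(2*1°)/9.81 = 231.329 m
apex_dist = R/2 = 231.329/2 = 115.7 m

115.7 m


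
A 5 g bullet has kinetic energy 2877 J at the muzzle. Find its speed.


v = sqrt(2*E/m) = sqrt(2*2877/0.005) = 1073 m/s

1073 m/s


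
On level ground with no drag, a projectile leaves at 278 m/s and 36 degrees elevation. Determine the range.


R = v0^2 * sin(2*theta) / g = 278^2 * sin(2*36°) / 9.81 = 7493 m

7493 m


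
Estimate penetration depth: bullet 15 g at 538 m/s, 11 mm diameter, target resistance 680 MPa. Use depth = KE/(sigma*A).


A = pi*(d/2)^2 = pi*(11/2)^2 = 95.0332 mm^2
E = 0.5*m*v^2 = 0.5*0.015*538^2 = 2170.83 J
depth = E/(sigma*A) = 2170.83 J / (680 MPa * 95.0332 mm^2) = 2170.83/(680 * 95.0332) m = 0.0335924 m ≈ 33.59 mm

33.59 mm


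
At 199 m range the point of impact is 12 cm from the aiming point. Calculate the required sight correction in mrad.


1 mrad subtends 1 cm per 10 m of range, so adj = error_cm / (dist_m / 10) = 12 / (199/10) = 0.603 mrad

0.603 mrad


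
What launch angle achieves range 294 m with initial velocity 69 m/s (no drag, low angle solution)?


sin(2*theta) = R*g/v0^2 = 294*9.81/69^2 = 0.605784, theta = arcsin(0.605784)/2 = 18.64°

18.64 degrees


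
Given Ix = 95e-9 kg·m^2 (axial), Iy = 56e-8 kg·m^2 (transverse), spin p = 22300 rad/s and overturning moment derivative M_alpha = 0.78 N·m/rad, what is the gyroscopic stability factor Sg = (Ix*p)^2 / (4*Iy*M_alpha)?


Sg = Ix^2 * p^2 / (4 * Iy * M_alpha) = (95e-9)^2 * 22300^2 / (4 * 56e-8 * 0.78) = 2.569

2.569


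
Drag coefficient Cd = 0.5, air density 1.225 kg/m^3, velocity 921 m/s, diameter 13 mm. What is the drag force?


A = pi*(d/2)^2 = pi*(13/2000)^2 = 1.32732e-04 m^2
Fd = 0.5*Cd*rho*A*v^2 = 0.5*0.5*1.225*1.32732e-04*921^2 = 34.48 N

34.48 N


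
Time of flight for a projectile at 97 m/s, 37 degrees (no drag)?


T = 2*v0*sin(theta)/g = 2*97*sin(37°)/9.81 = 11.9 s

11.9 s


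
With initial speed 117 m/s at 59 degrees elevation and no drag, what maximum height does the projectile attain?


H = (v0*sin(theta))^2 / (2g) = (117*sin(59°))^2 / (2*9.81) = 512.6 m

512.6 m


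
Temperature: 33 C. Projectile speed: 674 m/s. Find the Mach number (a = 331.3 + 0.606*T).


a = 331.3 + 0.606*(33) = 351.298 m/s
M = v/a = 674/351.298 = 1.919

1.919


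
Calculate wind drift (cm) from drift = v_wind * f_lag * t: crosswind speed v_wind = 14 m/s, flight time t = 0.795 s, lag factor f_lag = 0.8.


drift = v_wind * lag * t = 14 * 0.8 * 0.795 = 8.904 m ≈ 890.4 cm

890.4 cm


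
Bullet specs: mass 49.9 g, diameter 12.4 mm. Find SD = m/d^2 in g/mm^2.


SD = m/d^2 = 49.9/12.4^2 = 0.3245 g/mm^2

0.3245 g/mm^2


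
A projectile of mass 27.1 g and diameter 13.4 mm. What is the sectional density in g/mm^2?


SD = m/d^2 = 27.1/13.4^2 = 0.1509 g/mm^2

0.1509 g/mm^2


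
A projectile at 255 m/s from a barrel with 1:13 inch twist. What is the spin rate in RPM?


twist_m = 13*0.0254 = 0.3302 m
spin = v/twist = 255/0.3302 = 772.2592 rev/s
RPM = spin*60 = 772.2592*60 ≈ 46336 RPM

46336 RPM


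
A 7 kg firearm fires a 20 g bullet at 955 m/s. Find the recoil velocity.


v_recoil = m_p * v_p / m_gun = 0.02 * 955 / 7 = 2.729 m/s

2.729 m/s


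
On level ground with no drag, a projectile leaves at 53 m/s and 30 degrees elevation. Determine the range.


R = v0^2 * sin(2*theta) / g = 53^2 * sin(2*30°) / 9.81 = 248 m

248 m


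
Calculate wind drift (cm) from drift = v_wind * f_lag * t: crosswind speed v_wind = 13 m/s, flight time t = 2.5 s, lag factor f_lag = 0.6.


drift = v_wind * lag * t = 13 * 0.6 * 2.5 = 19.5 m ≈ 1950 cm

1950 cm


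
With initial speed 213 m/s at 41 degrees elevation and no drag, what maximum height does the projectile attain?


H = (v0*sin(theta))^2 / (2g) = (213*sin(41°))^2 / (2*9.81) = 995.3 m

995.3 m


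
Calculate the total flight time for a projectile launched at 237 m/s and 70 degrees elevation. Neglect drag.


T = 2*v0*sin(theta)/g = 2*237*sin(70°)/9.81 = 45.4 s

45.4 s


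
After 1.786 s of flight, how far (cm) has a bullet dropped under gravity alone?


drop = 0.5*g*t^2 = 0.5*9.81*1.786^2 = 15.6459 m ≈ 1565 cm

1565 cm


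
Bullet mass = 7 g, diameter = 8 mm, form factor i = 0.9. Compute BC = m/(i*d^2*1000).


BC = m/(i*d^2*1000) = 7/(0.9 * 8^2 * 1000) = 0.0001215

0.0001215


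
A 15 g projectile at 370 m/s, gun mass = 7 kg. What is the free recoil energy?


v_r = m_p*v_p/m_gun = 0.015*370/7 = 0.792857 m/s, E_r = 0.5*m_gun*v_r^2 = 0.5*7*0.792857^2 = 2.2 J

2.2 J


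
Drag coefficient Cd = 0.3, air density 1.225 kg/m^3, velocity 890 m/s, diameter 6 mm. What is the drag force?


A = pi*(d/2)^2 = pi*(6/2000)^2 = 2.82743e-05 m^2
Fd = 0.5*Cd*rho*A*v^2 = 0.5*0.3*1.225*2.82743e-05*890^2 = 4.115 N

4.115 N


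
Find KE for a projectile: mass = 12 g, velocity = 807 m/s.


E = 0.5*m*v^2 = 0.5*0.012*807^2 = 3907 J

3907 J


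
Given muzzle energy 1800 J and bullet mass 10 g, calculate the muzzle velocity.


v = sqrt(2*E/m) = sqrt(2*1800/0.01) = 600 m/s

600 m/s


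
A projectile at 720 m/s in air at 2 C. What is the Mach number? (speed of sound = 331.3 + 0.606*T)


a = 331.3 + 0.606*(2) = 332.512 m/s
M = v/a = 720/332.512 = 2.165

2.165


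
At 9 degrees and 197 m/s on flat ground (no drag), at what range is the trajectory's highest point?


R = v0^2*sin(2*theta)/g = 197^2*sin(2*9°)/9.81 = 1222.49 m
apex_dist = R/2 = 1222.49/2 = 611.2 m

611.2 m


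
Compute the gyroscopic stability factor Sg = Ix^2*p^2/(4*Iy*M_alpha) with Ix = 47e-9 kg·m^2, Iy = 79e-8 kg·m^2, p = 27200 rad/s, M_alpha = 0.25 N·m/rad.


Sg = Ix^2 * p^2 / (4 * Iy * M_alpha) = (47e-9)^2 * 27200^2 / (4 * 79e-8 * 0.25) = 2.069

2.069


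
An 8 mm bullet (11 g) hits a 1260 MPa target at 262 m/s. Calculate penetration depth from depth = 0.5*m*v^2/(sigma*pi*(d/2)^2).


A = pi*(d/2)^2 = pi*(8/2)^2 = 50.2655 mm^2
E = 0.5*m*v^2 = 0.5*0.011*262^2 = 377.542 J
depth = E/(sigma*A) = 377.542 J / (1260 MPa * 50.2655 mm^2) = 377.542/(1260 * 50.2655) m = 0.00596108 m ≈ 5.961 mm

5.961 mm


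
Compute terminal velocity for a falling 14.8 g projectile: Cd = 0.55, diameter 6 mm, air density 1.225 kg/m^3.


A = pi*(d/2)^2 = pi*(6/2000)^2 = 2.82743e-05 m^2
vt = sqrt(2mg/(Cd*rho*A)) = sqrt(2*0.0148*9.81/(0.55 * 1.225 * 2.82743e-05)) = 123.5 m/s

123.5 m/s


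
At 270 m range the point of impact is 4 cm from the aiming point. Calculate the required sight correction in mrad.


1 mrad subtends 1 cm per 10 m of range, so adj = error_cm / (dist_m / 10) = 4 / (270/10) = 0.1481 mrad

0.1481 mrad


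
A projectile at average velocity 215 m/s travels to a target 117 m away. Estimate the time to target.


t = d/v = 117/215 = 0.5442 s

0.5442 s


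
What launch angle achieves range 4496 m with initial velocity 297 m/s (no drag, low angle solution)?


sin(2*theta) = R*g/v0^2 = 4496*9.81/297^2 = 0.500014, theta = arcsin(0.500014)/2 = 15°

15 degrees


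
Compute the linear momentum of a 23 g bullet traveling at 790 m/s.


p = m*v = 0.023*790 = 18.17 kg·m/s

18.17 kg·m/s


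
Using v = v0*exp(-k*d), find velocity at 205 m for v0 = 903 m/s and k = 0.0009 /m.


v = v0*exp(-k*d) = 903*exp(-0.0009*205) = 750.9 m/s

750.9 m/s


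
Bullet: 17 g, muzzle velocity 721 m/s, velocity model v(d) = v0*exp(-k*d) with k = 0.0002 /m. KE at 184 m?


v = v0*exp(-k*d) = 721*exp(-0.0002*184) = 694.949 m/s
E = 0.5*m*v^2 = 0.5*0.017*694.949^2 = 4105 J

4105 J


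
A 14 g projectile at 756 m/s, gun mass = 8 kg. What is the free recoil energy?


v_r = m_p*v_p/m_gun = 0.014*756/8 = 1.323 m/s, E_r = 0.5*m_gun*v_r^2 = 0.5*8*1.323^2 = 7.001 J

7.001 J


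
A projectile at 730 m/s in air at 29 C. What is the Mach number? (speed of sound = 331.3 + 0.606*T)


a = 331.3 + 0.606*(29) = 348.874 m/s
M = v/a = 730/348.874 = 2.092

2.092


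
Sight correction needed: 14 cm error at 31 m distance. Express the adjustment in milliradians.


1 mrad subtends 1 cm per 10 m of range, so adj = error_cm / (dist_m / 10) = 14 / (31/10) = 4.516 mrad

4.516 mrad


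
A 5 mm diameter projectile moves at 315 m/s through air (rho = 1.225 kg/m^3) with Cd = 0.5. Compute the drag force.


A = pi*(d/2)^2 = pi*(5/2000)^2 = 1.96350e-05 m^2
Fd = 0.5*Cd*rho*A*v^2 = 0.5*0.5*1.225*1.96350e-05*315^2 = 0.5967 N

0.5967 N


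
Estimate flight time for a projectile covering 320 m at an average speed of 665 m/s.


t = d/v = 320/665 = 0.4812 s

0.4812 s


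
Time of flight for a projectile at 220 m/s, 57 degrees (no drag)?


T = 2*v0*sin(theta)/g = 2*220*sin(57°)/9.81 = 37.62 s

37.62 s


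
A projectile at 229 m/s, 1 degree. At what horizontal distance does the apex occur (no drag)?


R = v0^2*sin(2*theta)/g = 229^2*sin(2*1°)/9.81 = 186.561 m
apex_dist = R/2 = 186.561/2 = 93.28 m

93.28 m


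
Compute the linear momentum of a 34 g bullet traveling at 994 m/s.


p = m*v = 0.034*994 = 33.8 kg·m/s

33.8 kg·m/s


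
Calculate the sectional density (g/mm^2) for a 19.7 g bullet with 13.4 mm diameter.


SD = m/d^2 = 19.7/13.4^2 = 0.1097 g/mm^2

0.1097 g/mm^2


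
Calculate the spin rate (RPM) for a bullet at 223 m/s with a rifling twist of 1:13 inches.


twist_m = 13*0.0254 = 0.3302 m
spin = v/twist = 223/0.3302 = 675.3483 rev/s
RPM = spin*60 = 675.3483*60 ≈ 40521 RPM

40521 RPM


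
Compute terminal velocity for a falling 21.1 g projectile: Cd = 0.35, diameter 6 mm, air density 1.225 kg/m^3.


A = pi*(d/2)^2 = pi*(6/2000)^2 = 2.82743e-05 m^2
vt = sqrt(2mg/(Cd*rho*A)) = sqrt(2*0.0211*9.81/(0.35 * 1.225 * 2.82743e-05)) = 184.8 m/s

184.8 m/s


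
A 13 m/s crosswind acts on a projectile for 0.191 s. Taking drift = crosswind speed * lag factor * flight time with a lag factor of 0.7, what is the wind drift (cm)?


drift = v_wind * lag * t = 13 * 0.7 * 0.191 = 1.7381 m ≈ 173.8 cm

173.8 cm


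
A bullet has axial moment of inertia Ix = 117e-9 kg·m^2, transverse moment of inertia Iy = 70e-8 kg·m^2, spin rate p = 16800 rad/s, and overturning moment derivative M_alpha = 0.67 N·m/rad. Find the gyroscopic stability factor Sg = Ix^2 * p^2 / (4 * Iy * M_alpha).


Sg = Ix^2 * p^2 / (4 * Iy * M_alpha) = (117e-9)^2 * 16800^2 / (4 * 70e-8 * 0.67) = 2.059

2.059


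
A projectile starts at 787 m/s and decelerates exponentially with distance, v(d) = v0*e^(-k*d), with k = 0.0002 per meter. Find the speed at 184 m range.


v = v0*exp(-k*d) = 787*exp(-0.0002*184) = 758.6 m/s

758.6 m/s


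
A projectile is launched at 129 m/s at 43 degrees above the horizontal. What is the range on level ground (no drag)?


R = v0^2 * sin(2*theta) / g = 129^2 * sin(2*43°) / 9.81 = 1692 m

1692 m


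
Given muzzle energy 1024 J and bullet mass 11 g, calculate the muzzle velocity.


v = sqrt(2*E/m) = sqrt(2*1024/0.011) = 431.5 m/s

431.5 m/s


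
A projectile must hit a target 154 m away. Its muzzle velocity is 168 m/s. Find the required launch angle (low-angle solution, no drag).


sin(2*theta) = R*g/v0^2 = 154*9.81/168^2 = 0.0535268, theta = arcsin(0.0535268)/2 = 1.534°

1.534 degrees


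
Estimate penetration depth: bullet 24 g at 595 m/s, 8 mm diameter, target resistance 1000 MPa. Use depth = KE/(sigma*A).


A = pi*(d/2)^2 = pi*(8/2)^2 = 50.2655 mm^2
E = 0.5*m*v^2 = 0.5*0.024*595^2 = 4248.3 J
depth = E/(sigma*A) = 4248.3 J / (1000 MPa * 50.2655 mm^2) = 4248.3/(1000 * 50.2655) m = 0.0845172 m ≈ 84.52 mm

84.52 mm


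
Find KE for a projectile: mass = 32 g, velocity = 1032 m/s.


E = 0.5*m*v^2 = 0.5*0.032*1032^2 = 17040 J

17040 J


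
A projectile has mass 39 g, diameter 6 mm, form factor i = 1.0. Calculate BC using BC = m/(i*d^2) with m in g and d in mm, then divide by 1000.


BC = m/(i*d^2*1000) = 39/(1.0 * 6^2 * 1000) = 0.001083

0.001083


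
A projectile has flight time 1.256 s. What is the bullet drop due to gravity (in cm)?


drop = 0.5*g*t^2 = 0.5*9.81*1.256^2 = 7.73781 m ≈ 773.8 cm

773.8 cm


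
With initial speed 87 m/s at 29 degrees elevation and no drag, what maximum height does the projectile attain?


H = (v0*sin(theta))^2 / (2g) = (87*sin(29°))^2 / (2*9.81) = 90.67 m

90.67 m


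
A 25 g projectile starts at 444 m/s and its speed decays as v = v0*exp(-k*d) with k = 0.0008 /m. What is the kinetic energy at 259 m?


v = v0*exp(-k*d) = 444*exp(-0.0008*259) = 360.909 m/s
E = 0.5*m*v^2 = 0.5*0.025*360.909^2 = 1628 J

1628 J


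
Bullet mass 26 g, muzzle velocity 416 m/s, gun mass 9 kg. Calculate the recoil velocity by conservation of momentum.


v_recoil = m_p * v_p / m_gun = 0.026 * 416 / 9 = 1.202 m/s

1.202 m/s


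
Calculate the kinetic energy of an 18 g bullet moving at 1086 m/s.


E = 0.5*m*v^2 = 0.5*0.018*1086^2 = 10615 J

10615 J


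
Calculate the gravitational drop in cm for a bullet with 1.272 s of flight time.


drop = 0.5*g*t^2 = 0.5*9.81*1.272^2 = 7.93621 m ≈ 793.6 cm

793.6 cm


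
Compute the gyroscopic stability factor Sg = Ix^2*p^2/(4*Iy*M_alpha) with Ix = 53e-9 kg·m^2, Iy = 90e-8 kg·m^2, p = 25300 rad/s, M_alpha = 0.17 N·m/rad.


Sg = Ix^2 * p^2 / (4 * Iy * M_alpha) = (53e-9)^2 * 25300^2 / (4 * 90e-8 * 0.17) = 2.938

2.938


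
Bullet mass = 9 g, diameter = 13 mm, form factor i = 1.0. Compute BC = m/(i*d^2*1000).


BC = m/(i*d^2*1000) = 9/(1.0 * 13^2 * 1000) = 5.325e-05

5.325e-05


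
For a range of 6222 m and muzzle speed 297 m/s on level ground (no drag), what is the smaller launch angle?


sin(2*theta) = R*g/v0^2 = 6222*9.81/297^2 = 0.691968, theta = arcsin(0.691968)/2 = 21.89°

21.89 degrees


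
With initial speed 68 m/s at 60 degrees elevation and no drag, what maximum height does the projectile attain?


H = (v0*sin(theta))^2 / (2g) = (68*sin(60°))^2 / (2*9.81) = 176.8 m

176.8 m


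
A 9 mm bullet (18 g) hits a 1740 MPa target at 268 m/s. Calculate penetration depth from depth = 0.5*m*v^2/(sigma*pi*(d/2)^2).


A = pi*(d/2)^2 = pi*(9/2)^2 = 63.6173 mm^2
E = 0.5*m*v^2 = 0.5*0.018*268^2 = 646.416 J
depth = E/(sigma*A) = 646.416 J / (1740 MPa * 63.6173 mm^2) = 646.416/(1740 * 63.6173) m = 0.00583967 m ≈ 5.84 mm

5.84 mm


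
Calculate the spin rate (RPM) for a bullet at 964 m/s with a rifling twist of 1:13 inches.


twist_m = 13*0.0254 = 0.3302 m
spin = v/twist = 964/0.3302 = 2919.443 rev/s
RPM = spin*60 = 2919.443*60 ≈ 175167 RPM

175167 RPM


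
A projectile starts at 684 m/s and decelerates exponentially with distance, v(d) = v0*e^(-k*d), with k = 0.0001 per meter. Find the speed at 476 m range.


v = v0*exp(-k*d) = 684*exp(-0.0001*476) = 652.2 m/s

652.2 m/s


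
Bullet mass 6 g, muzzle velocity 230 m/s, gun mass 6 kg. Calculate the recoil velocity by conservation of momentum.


v_recoil = m_p * v_p / m_gun = 0.006 * 230 / 6 = 0.23 m/s

0.23 m/s


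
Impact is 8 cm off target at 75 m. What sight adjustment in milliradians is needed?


1 mrad subtends 1 cm per 10 m of range, so adj = error_cm / (dist_m / 10) = 8 / (75/10) = 1.067 mrad

1.067 mrad


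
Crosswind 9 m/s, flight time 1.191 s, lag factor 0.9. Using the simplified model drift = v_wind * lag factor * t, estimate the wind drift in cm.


drift = v_wind * lag * t = 9 * 0.9 * 1.191 = 9.6471 m ≈ 964.7 cm

964.7 cm


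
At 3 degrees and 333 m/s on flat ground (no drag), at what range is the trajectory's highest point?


R = v0^2*sin(2*theta)/g = 333^2*sin(2*3°)/9.81 = 1181.56 m
apex_dist = R/2 = 1181.56/2 = 590.8 m

590.8 m


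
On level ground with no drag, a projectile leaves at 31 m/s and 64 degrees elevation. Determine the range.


R = v0^2 * sin(2*theta) / g = 31^2 * sin(2*64°) / 9.81 = 77.19 m

77.19 m


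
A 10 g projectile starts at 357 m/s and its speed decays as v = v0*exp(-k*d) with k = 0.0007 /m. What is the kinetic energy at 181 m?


v = v0*exp(-k*d) = 357*exp(-0.0007*181) = 314.516 m/s
E = 0.5*m*v^2 = 0.5*0.01*314.516^2 = 494.6 J

494.6 J


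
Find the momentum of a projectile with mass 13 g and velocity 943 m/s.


p = m*v = 0.013*943 = 12.26 kg·m/s

12.26 kg·m/s


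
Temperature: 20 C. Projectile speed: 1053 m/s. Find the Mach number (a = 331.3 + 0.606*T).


a = 331.3 + 0.606*(20) = 343.42 m/s
M = v/a = 1053/343.42 = 3.066

3.066


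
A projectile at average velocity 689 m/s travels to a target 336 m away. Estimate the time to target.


t = d/v = 336/689 = 0.4877 s

0.4877 s


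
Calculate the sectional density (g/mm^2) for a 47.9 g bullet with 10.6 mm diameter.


SD = m/d^2 = 47.9/10.6^2 = 0.4263 g/mm^2

0.4263 g/mm^2


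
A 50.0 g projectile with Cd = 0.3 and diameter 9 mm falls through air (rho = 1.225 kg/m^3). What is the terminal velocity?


A = pi*(d/2)^2 = pi*(9/2000)^2 = 6.36173e-05 m^2
vt = sqrt(2mg/(Cd*rho*A)) = sqrt(2*0.05*9.81/(0.3 * 1.225 * 6.36173e-05)) = 204.8 m/s

204.8 m/s


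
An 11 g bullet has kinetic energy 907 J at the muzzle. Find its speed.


v = sqrt(2*E/m) = sqrt(2*907/0.011) = 406.1 m/s

406.1 m/s


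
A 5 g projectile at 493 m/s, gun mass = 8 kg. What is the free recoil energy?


v_r = m_p*v_p/m_gun = 0.005*493/8 = 0.308125 m/s, E_r = 0.5*m_gun*v_r^2 = 0.5*8*0.308125^2 = 0.3798 J

0.3798 J


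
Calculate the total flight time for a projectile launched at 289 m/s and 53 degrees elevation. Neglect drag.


T = 2*v0*sin(theta)/g = 2*289*sin(53°)/9.81 = 47.06 s

47.06 s


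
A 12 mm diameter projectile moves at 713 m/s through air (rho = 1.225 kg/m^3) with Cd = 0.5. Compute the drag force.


A = pi*(d/2)^2 = pi*(12/2000)^2 = 1.13097e-04 m^2
Fd = 0.5*Cd*rho*A*v^2 = 0.5*0.5*1.225*1.13097e-04*713^2 = 17.61 N

17.61 N


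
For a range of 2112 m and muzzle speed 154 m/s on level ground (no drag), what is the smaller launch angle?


sin(2*theta) = R*g/v0^2 = 2112*9.81/154^2 = 0.873618, theta = arcsin(0.873618)/2 = 30.44°

30.44 degrees


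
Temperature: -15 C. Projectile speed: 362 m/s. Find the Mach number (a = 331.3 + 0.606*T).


a = 331.3 + 0.606*(-15) = 322.21 m/s
M = v/a = 362/322.21 = 1.123

1.123


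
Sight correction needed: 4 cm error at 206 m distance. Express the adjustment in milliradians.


1 mrad subtends 1 cm per 10 m of range, so adj = error_cm / (dist_m / 10) = 4 / (206/10) = 0.1942 mrad

0.1942 mrad


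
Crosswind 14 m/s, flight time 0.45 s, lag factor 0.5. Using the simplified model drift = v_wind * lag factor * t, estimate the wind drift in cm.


drift = v_wind * lag * t = 14 * 0.5 * 0.45 = 3.15 m ≈ 315 cm

315 cm


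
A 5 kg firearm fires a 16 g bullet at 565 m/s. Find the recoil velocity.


v_recoil = m_p * v_p / m_gun = 0.016 * 565 / 5 = 1.808 m/s

1.808 m/s


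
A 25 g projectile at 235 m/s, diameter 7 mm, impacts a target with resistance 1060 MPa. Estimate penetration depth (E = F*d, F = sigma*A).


A = pi*(d/2)^2 = pi*(7/2)^2 = 38.4845 mm^2
E = 0.5*m*v^2 = 0.5*0.025*235^2 = 690.312 J
depth = E/(sigma*A) = 690.312 J / (1060 MPa * 38.4845 mm^2) = 690.312/(1060 * 38.4845) m = 0.0169221 m ≈ 16.92 mm

16.92 mm


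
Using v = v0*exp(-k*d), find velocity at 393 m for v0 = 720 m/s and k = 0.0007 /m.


v = v0*exp(-k*d) = 720*exp(-0.0007*393) = 546.8 m/s

546.8 m/s


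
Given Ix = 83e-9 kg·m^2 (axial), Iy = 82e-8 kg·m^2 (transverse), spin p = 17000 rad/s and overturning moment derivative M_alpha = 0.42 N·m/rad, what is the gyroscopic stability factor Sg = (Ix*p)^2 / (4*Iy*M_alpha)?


Sg = Ix^2 * p^2 / (4 * Iy * M_alpha) = (83e-9)^2 * 17000^2 / (4 * 82e-8 * 0.42) = 1.445

1.445


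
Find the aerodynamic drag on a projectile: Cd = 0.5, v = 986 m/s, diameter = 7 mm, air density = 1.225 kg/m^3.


A = pi*(d/2)^2 = pi*(7/2000)^2 = 3.84845e-05 m^2
Fd = 0.5*Cd*rho*A*v^2 = 0.5*0.5*1.225*3.84845e-05*986^2 = 11.46 N

11.46 N


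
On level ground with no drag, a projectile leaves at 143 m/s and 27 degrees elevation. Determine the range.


R = v0^2 * sin(2*theta) / g = 143^2 * sin(2*27°) / 9.81 = 1686 m

1686 m


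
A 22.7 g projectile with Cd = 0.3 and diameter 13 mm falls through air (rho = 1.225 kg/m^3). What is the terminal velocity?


A = pi*(d/2)^2 = pi*(13/2000)^2 = 1.32732e-04 m^2
vt = sqrt(2mg/(Cd*rho*A)) = sqrt(2*0.0227*9.81/(0.3 * 1.225 * 1.32732e-04)) = 95.55 m/s

95.55 m/s


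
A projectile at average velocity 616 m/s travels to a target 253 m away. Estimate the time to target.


t = d/v = 253/616 = 0.4107 s

0.4107 s


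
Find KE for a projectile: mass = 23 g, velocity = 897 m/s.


E = 0.5*m*v^2 = 0.5*0.023*897^2 = 9253 J

9253 J


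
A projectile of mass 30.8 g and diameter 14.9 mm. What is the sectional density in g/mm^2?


SD = m/d^2 = 30.8/14.9^2 = 0.1387 g/mm^2

0.1387 g/mm^2


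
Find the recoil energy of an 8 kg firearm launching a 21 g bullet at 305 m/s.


v_r = m_p*v_p/m_gun = 0.021*305/8 = 0.800625 m/s, E_r = 0.5*m_gun*v_r^2 = 0.5*8*0.800625^2 = 2.564 J

2.564 J


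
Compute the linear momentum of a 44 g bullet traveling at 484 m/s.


p = m*v = 0.044*484 = 21.3 kg·m/s

21.3 kg·m/s


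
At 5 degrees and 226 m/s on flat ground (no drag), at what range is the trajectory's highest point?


R = v0^2*sin(2*theta)/g = 226^2*sin(2*5°)/9.81 = 904.103 m
apex_dist = R/2 = 904.103/2 = 452.1 m

452.1 m


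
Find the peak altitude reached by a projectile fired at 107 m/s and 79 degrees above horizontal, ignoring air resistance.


H = (v0*sin(theta))^2 / (2g) = (107*sin(79°))^2 / (2*9.81) = 562.3 m

562.3 m


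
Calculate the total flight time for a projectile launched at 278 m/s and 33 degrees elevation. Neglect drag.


T = 2*v0*sin(theta)/g = 2*278*sin(33°)/9.81 = 30.87 s

30.87 s


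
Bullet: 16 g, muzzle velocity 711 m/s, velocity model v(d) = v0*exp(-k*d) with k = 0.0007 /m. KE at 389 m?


v = v0*exp(-k*d) = 711*exp(-0.0007*389) = 541.516 m/s
E = 0.5*m*v^2 = 0.5*0.016*541.516^2 = 2346 J

2346 J


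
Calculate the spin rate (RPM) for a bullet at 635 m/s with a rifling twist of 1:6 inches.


twist_m = 6*0.0254 = 0.1524 m
spin = v/twist = 635/0.1524 = 4166.667 rev/s
RPM = spin*60 = 4166.667*60 ≈ 250000 RPM

250000 RPM


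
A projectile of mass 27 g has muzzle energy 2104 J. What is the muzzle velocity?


v = sqrt(2*E/m) = sqrt(2*2104/0.027) = 394.8 m/s

394.8 m/s


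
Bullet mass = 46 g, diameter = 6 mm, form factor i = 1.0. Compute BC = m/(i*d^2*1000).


BC = m/(i*d^2*1000) = 46/(1.0 * 6^2 * 1000) = 0.001278

0.001278


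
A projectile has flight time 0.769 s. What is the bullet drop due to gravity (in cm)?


drop = 0.5*g*t^2 = 0.5*9.81*0.769^2 = 2.90063 m ≈ 290.1 cm

290.1 cm


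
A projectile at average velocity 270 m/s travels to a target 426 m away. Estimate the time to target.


t = d/v = 426/270 = 1.578 s

1.578 s


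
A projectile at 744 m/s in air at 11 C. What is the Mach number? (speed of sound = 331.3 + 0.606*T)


a = 331.3 + 0.606*(11) = 337.966 m/s
M = v/a = 744/337.966 = 2.201

2.201


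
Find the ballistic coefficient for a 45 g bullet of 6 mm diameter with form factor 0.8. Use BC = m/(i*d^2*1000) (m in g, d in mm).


BC = m/(i*d^2*1000) = 45/(0.8 * 6^2 * 1000) = 0.001563

0.001563


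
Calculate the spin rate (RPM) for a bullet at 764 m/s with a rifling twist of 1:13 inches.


twist_m = 13*0.0254 = 0.3302 m
spin = v/twist = 764/0.3302 = 2313.749 rev/s
RPM = spin*60 = 2313.749*60 ≈ 138825 RPM

138825 RPM


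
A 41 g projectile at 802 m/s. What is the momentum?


p = m*v = 0.041*802 = 32.88 kg·m/s

32.88 kg·m/s


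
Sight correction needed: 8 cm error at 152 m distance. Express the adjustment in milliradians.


1 mrad subtends 1 cm per 10 m of range, so adj = error_cm / (dist_m / 10) = 8 / (152/10) = 0.5263 mrad

0.5263 mrad


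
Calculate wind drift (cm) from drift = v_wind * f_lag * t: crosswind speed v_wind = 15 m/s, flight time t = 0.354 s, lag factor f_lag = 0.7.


drift = v_wind * lag * t = 15 * 0.7 * 0.354 = 3.717 m ≈ 371.7 cm

371.7 cm


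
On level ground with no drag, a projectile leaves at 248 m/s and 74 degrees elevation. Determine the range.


R = v0^2 * sin(2*theta) / g = 248^2 * sin(2*74°) / 9.81 = 3322 m

3322 m


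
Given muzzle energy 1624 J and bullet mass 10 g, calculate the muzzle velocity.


v = sqrt(2*E/m) = sqrt(2*1624/0.01) = 569.9 m/s

569.9 m/s


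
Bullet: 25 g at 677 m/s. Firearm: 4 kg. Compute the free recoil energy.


v_r = m_p*v_p/m_gun = 0.025*677/4 = 4.23125 m/s, E_r = 0.5*m_gun*v_r^2 = 0.5*4*4.23125^2 = 35.81 J

35.81 J


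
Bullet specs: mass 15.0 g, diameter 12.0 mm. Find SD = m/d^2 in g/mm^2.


SD = m/d^2 = 15.0/12.0^2 = 0.1042 g/mm^2

0.1042 g/mm^2


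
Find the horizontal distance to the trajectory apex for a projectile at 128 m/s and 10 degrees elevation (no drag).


R = v0^2*sin(2*theta)/g = 128^2*sin(2*10°)/9.81 = 571.219 m
apex_dist = R/2 = 571.219/2 = 285.6 m

285.6 m


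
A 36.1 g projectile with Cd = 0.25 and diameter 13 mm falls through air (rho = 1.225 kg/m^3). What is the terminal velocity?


A = pi*(d/2)^2 = pi*(13/2000)^2 = 1.32732e-04 m^2
vt = sqrt(2mg/(Cd*rho*A)) = sqrt(2*0.0361*9.81/(0.25 * 1.225 * 1.32732e-04)) = 132 m/s

132 m/s


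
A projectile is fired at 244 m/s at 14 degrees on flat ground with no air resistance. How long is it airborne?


T = 2*v0*sin(theta)/g = 2*244*sin(14°)/9.81 = 12.03 s

12.03 s


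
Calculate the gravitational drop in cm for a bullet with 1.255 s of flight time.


drop = 0.5*g*t^2 = 0.5*9.81*1.255^2 = 7.7255 m ≈ 772.5 cm

772.5 cm


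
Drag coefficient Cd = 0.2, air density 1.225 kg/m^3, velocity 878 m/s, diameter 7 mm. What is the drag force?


A = pi*(d/2)^2 = pi*(7/2000)^2 = 3.84845e-05 m^2
Fd = 0.5*Cd*rho*A*v^2 = 0.5*0.2*1.225*3.84845e-05*878^2 = 3.634 N

3.634 N


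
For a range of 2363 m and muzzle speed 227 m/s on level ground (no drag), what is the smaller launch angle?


sin(2*theta) = R*g/v0^2 = 2363*9.81/227^2 = 0.449864, theta = arcsin(0.449864)/2 = 13.37°

13.37 degrees


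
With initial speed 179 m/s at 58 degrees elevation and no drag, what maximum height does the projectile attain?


H = (v0*sin(theta))^2 / (2g) = (179*sin(58°))^2 / (2*9.81) = 1174 m

1174 m


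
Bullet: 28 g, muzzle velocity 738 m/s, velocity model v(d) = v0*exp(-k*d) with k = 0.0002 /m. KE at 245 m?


v = v0*exp(-k*d) = 738*exp(-0.0002*245) = 702.71 m/s
E = 0.5*m*v^2 = 0.5*0.028*702.71^2 = 6913 J

6913 J


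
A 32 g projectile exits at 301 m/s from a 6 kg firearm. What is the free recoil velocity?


v_recoil = m_p * v_p / m_gun = 0.032 * 301 / 6 = 1.605 m/s

1.605 m/s


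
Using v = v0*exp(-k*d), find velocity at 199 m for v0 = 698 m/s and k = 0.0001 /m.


v = v0*exp(-k*d) = 698*exp(-0.0001*199) = 684.2 m/s

684.2 m/s


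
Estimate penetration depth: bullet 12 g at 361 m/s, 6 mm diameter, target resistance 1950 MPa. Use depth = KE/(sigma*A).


A = pi*(d/2)^2 = pi*(6/2)^2 = 28.2743 mm^2
E = 0.5*m*v^2 = 0.5*0.012*361^2 = 781.926 J
depth = E/(sigma*A) = 781.926 J / (1950 MPa * 28.2743 mm^2) = 781.926/(1950 * 28.2743) m = 0.014182 m ≈ 14.18 mm

14.18 mm


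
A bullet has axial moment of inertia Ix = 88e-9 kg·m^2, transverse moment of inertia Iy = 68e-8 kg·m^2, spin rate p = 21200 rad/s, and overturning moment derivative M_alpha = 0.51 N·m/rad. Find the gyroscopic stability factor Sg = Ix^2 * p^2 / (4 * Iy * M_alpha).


Sg = Ix^2 * p^2 / (4 * Iy * M_alpha) = (88e-9)^2 * 21200^2 / (4 * 68e-8 * 0.51) = 2.509

2.509


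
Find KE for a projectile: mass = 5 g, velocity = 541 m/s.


E = 0.5*m*v^2 = 0.5*0.005*541^2 = 731.7 J

731.7 J


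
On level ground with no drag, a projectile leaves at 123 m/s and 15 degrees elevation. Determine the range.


R = v0^2 * sin(2*theta) / g = 123^2 * sin(2*15°) / 9.81 = 771.1 m

771.1 m


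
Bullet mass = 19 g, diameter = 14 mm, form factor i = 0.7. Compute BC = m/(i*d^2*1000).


BC = m/(i*d^2*1000) = 19/(0.7 * 14^2 * 1000) = 0.0001385

0.0001385


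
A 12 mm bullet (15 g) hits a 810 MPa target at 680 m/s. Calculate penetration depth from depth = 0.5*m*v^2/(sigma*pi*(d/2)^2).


A = pi*(d/2)^2 = pi*(12/2)^2 = 113.097 mm^2
E = 0.5*m*v^2 = 0.5*0.015*680^2 = 3468 J
depth = E/(sigma*A) = 3468 J / (810 MPa * 113.097 mm^2) = 3468/(810 * 113.097) m = 0.0378566 m ≈ 37.86 mm

37.86 mm


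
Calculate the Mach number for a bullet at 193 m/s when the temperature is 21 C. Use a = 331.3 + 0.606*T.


a = 331.3 + 0.606*(21) = 344.026 m/s
M = v/a = 193/344.026 = 0.561

0.561


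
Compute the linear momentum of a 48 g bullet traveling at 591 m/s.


p = m*v = 0.048*591 = 28.37 kg·m/s

28.37 kg·m/s


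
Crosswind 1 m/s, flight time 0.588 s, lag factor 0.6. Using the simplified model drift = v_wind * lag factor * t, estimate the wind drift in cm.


drift = v_wind * lag * t = 1 * 0.6 * 0.588 = 0.3528 m ≈ 35.28 cm

35.28 cm


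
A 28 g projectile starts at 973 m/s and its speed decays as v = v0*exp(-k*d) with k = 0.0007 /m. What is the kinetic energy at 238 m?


v = v0*exp(-k*d) = 973*exp(-0.0007*238) = 823.682 m/s
E = 0.5*m*v^2 = 0.5*0.028*823.682^2 = 9498 J

9498 J


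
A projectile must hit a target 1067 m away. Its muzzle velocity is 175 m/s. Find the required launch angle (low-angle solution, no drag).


sin(2*theta) = R*g/v0^2 = 1067*9.81/175^2 = 0.341788, theta = arcsin(0.341788)/2 = 9.993°

9.993 degrees


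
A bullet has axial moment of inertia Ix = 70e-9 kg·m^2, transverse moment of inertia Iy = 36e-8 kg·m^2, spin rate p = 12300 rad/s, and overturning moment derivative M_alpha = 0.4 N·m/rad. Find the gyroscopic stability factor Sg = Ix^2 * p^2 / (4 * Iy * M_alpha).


Sg = Ix^2 * p^2 / (4 * Iy * M_alpha) = (70e-9)^2 * 12300^2 / (4 * 36e-8 * 0.4) = 1.287

1.287


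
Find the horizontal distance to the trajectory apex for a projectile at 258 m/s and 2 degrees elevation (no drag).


R = v0^2*sin(2*theta)/g = 258^2*sin(2*2°)/9.81 = 473.32 m
apex_dist = R/2 = 473.32/2 = 236.7 m

236.7 m


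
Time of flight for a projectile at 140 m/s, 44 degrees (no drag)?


T = 2*v0*sin(theta)/g = 2*140*sin(44°)/9.81 = 19.83 s

19.83 s


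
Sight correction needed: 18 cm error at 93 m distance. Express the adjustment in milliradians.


1 mrad subtends 1 cm per 10 m of range, so adj = error_cm / (dist_m / 10) = 18 / (93/10) = 1.935 mrad

1.935 mrad


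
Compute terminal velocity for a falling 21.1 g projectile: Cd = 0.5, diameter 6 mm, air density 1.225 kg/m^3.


A = pi*(d/2)^2 = pi*(6/2000)^2 = 2.82743e-05 m^2
vt = sqrt(2mg/(Cd*rho*A)) = sqrt(2*0.0211*9.81/(0.5 * 1.225 * 2.82743e-05)) = 154.6 m/s

154.6 m/s


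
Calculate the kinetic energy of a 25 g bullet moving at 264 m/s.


E = 0.5*m*v^2 = 0.5*0.025*264^2 = 871.2 J

871.2 J


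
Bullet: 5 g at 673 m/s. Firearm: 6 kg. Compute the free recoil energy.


v_r = m_p*v_p/m_gun = 0.005*673/6 = 0.560833 m/s, E_r = 0.5*m_gun*v_r^2 = 0.5*6*0.560833^2 = 0.9436 J

0.9436 J


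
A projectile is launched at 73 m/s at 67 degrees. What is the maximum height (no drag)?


H = (v0*sin(theta))^2 / (2g) = (73*sin(67°))^2 / (2*9.81) = 230.1 m

230.1 m


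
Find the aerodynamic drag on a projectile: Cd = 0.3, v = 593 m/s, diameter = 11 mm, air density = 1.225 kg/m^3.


A = pi*(d/2)^2 = pi*(11/2000)^2 = 9.50332e-05 m^2
Fd = 0.5*Cd*rho*A*v^2 = 0.5*0.3*1.225*9.50332e-05*593^2 = 6.141 N

6.141 N
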